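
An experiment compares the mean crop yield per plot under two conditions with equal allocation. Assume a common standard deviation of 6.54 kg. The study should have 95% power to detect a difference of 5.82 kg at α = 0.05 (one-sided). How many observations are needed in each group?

28 per group

For two equal groups, n per group = 2·((z_α + z_β)·σ/δ)².
z_α = 1.645; z_β = 1.645 (power 95%).
n = 2 × (3.290 × 6.54 / 5.82)² = 2 × 13.67 = 27.34
Round up: n = 28 per group.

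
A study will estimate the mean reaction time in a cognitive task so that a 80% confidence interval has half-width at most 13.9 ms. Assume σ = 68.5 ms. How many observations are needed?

For a mean, the margin of error is E = z·σ/√n, so n = (zσ/E)².
At 80% confidence, z = 1.282.
n = (1.282 × 68.5 / 13.9)² = 39.91
Round up: n = 40.

40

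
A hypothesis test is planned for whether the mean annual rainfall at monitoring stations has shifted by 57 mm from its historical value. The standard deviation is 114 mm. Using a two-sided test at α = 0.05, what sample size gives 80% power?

For a one-sample z-test, n = ((z_{α/2} + z_β)·σ/δ)².
z_{α/2} = 1.960 (two-sided α = 0.05); z_β = 0.842 (power 80% → β = 0.2).
n = (2.802 × 114 / 57)² = 31.40
Round up: n = 32.

32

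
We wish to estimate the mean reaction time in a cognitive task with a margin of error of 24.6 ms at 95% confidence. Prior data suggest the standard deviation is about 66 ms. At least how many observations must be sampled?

For a mean, the margin of error is E = z·σ/√n, so n = (zσ/E)².
At 95% confidence, z = 1.960.
n = (1.960 × 66 / 24.6)² = 27.65
Round up: n = 28.

28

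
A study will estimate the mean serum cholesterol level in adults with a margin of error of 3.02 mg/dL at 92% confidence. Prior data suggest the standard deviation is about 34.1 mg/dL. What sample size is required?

For a mean, the margin of error is E = z·σ/√n, so n = (zσ/E)².
At 92% confidence, z = 1.751.
n = (1.751 × 34.1 / 3.02)² = 390.90
Round up: n = 391.

391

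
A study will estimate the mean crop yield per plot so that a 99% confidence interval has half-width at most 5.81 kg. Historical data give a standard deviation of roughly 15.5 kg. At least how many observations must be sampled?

For a mean, the margin of error is E = z·σ/√n, so n = (zσ/E)².
At 99% confidence, z = 2.576.
n = (2.576 × 15.5 / 5.81)² = 47.23
Round up: n = 48.

48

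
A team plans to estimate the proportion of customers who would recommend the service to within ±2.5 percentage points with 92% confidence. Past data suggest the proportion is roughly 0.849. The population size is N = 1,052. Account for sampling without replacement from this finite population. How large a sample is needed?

For a proportion with margin E = 0.025 at 92% confidence, z = 1.751.
n = p̂(1−p̂)(z/E)² = 0.849 × 0.151 × (1.751/0.025)² = 628.89 — call this n₀.
Finite-population correction with N = 1,052: n = n₀ / (1 + (n₀−1)/N) = 628.89 / 1.597 = 393.79
Round up: n = 394.

394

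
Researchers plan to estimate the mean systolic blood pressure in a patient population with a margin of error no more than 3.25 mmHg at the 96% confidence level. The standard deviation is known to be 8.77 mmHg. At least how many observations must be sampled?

For a mean, the margin of error is E = z·σ/√n, so n = (zσ/E)².
At 96% confidence, z = 2.054.
n = (2.054 × 8.77 / 3.25)² = 30.72
Round up: n = 31.

n = 31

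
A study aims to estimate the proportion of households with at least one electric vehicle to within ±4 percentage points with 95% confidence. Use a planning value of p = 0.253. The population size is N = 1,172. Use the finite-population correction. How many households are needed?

For a proportion with margin E = 0.04 at 95% confidence, z = 1.960.
n = p̂(1−p̂)(z/E)² = 0.253 × 0.747 × (1.960/0.04)² = 453.77 — call this n₀.
Finite-population correction with N = 1,172: n = n₀ / (1 + (n₀−1)/N) = 453.77 / 1.386 = 327.40
Round up: n = 328.

n = 328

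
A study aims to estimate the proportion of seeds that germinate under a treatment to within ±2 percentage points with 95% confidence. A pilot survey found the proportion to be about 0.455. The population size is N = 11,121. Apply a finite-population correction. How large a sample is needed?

For a proportion with margin E = 0.02 at 95% confidence, z = 1.960.
n = p̂(1−p̂)(z/E)² = 0.455 × 0.545 × (1.960/0.02)² = 2381.55 — call this n₀.
Finite-population correction with N = 11,121: n = n₀ / (1 + (n₀−1)/N) = 2381.55 / 1.214 = 1961.74
Round up: n = 1962.

n = 1962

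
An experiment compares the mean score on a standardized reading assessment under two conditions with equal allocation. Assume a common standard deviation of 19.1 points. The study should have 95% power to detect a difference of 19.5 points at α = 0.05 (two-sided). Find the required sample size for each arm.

25 per group

For two equal groups, n per group = 2·((z_{α/2} + z_β)·σ/δ)².
z_{α/2} = 1.960; z_β = 1.645 (power 95%).
n = 2 × (3.605 × 19.1 / 19.5)² = 2 × 12.47 = 24.94
Round up: n = 25 per group.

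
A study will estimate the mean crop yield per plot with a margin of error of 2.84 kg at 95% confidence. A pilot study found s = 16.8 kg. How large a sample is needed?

135

For a mean, the margin of error is E = z·σ/√n, so n = (zσ/E)².
At 95% confidence, z = 1.960.
n = (1.960 × 16.8 / 2.84)² = 134.43
Round up: n = 135.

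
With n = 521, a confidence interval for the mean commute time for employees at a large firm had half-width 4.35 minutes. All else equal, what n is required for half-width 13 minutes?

59

Margin of error scales as 1/√n, so n₂ = n₁·(E₁/E₂)².
n₂ = 521 × (4.35/13)² = 521 × 0.112 = 58.35
Round up: n₂ = 59.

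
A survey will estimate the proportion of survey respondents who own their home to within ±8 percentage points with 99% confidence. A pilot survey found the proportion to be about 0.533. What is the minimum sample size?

259

For a proportion with margin E = 0.08 at 99% confidence, z = 2.576.
n = p̂(1−p̂)(z/E)² = 0.533 × 0.467 × (2.576/0.08)² = 258.08
Round up: n = 259.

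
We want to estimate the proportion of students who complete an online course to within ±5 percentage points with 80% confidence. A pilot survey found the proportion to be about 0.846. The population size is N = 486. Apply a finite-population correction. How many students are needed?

For a proportion with margin E = 0.05 at 80% confidence, z = 1.282.
n = p̂(1−p̂)(z/E)² = 0.846 × 0.154 × (1.282/0.05)² = 85.65 — call this n₀.
Finite-population correction with N = 486: n = n₀ / (1 + (n₀−1)/N) = 85.65 / 1.174 = 72.96
Round up: n = 73.

n = 73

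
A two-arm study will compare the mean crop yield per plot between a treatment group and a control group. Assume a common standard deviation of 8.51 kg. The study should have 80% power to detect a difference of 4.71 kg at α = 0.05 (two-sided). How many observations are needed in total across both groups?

For two equal groups, n per group = 2·((z_{α/2} + z_β)·σ/δ)².
z_{α/2} = 1.960; z_β = 0.842 (power 80%).
n = 2 × (2.802 × 8.51 / 4.71)² = 2 × 25.63 = 51.26
Round up: n = 52 per group.
Total across both groups: 2 × 52 = 104.

104 total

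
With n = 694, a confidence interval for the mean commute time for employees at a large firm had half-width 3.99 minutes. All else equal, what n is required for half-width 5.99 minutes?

n = 308

Margin of error scales as 1/√n, so n₂ = n₁·(E₁/E₂)².
n₂ = 694 × (3.99/5.99)² = 694 × 0.4437 = 307.93
Round up: n₂ = 308.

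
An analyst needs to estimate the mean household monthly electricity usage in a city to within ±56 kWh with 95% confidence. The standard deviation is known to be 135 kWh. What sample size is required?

23

For a mean, the margin of error is E = z·σ/√n, so n = (zσ/E)².
At 95% confidence, z = 1.960.
n = (1.960 × 135 / 56)² = 22.33
Round up: n = 23.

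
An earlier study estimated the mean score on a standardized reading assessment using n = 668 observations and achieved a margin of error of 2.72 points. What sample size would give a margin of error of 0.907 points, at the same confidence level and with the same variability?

Margin of error scales as 1/√n, so n₂ = n₁·(E₁/E₂)².
n₂ = 668 × (2.72/0.907)² = 668 × 8.993 = 6007.32
Round up: n₂ = 6008.

6008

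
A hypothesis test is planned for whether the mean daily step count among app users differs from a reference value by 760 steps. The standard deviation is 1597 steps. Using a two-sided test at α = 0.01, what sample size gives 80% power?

52

For a one-sample z-test, n = ((z_{α/2} + z_β)·σ/δ)².
z_{α/2} = 2.576 (two-sided α = 0.01); z_β = 0.842 (power 80% → β = 0.2).
n = (3.418 × 1597 / 760)² = 51.59
Round up: n = 52.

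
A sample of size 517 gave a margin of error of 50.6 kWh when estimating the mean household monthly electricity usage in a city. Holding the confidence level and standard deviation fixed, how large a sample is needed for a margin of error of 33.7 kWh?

1166

Margin of error scales as 1/√n, so n₂ = n₁·(E₁/E₂)².
n₂ = 517 × (50.6/33.7)² = 517 × 2.254 = 1165.32
Round up: n₂ = 1166.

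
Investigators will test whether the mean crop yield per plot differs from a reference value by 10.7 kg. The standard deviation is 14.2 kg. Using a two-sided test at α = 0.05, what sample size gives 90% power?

For a one-sample z-test, n = ((z_{α/2} + z_β)·σ/δ)².
z_{α/2} = 1.960 (two-sided α = 0.05); z_β = 1.282 (power 90% → β = 0.1).
n = (3.242 × 14.2 / 10.7)² = 18.51
Round up: n = 19.

19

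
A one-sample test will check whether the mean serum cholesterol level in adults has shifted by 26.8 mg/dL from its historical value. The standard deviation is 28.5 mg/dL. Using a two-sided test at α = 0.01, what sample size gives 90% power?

17

For a one-sample z-test, n = ((z_{α/2} + z_β)·σ/δ)².
z_{α/2} = 2.576 (two-sided α = 0.01); z_β = 1.282 (power 90% → β = 0.1).
n = (3.858 × 28.5 / 26.8)² = 16.83
Round up: n = 17.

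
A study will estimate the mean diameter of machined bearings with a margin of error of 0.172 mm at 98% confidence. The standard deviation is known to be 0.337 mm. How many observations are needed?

For a mean, the margin of error is E = z·σ/√n, so n = (zσ/E)².
At 98% confidence, z = 2.326.
n = (2.326 × 0.337 / 0.172)² = 20.77
Round up: n = 21.

21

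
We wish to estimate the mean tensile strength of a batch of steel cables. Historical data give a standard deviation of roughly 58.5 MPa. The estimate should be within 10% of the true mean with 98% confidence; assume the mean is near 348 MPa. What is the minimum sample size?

For a mean, the margin of error is E = z·σ/√n, so n = (zσ/E)².
At 98% confidence, z = 2.326.
E = 10% of 348 = 34.8 MPa.
n = (2.326 × 58.5 / 34.8)² = 15.29
Round up: n = 16.

16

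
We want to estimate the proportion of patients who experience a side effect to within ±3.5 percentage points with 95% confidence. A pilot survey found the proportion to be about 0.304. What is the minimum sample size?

n = 664

For a proportion with margin E = 0.035 at 95% confidence, z = 1.960.
n = p̂(1−p̂)(z/E)² = 0.304 × 0.696 × (1.960/0.035)² = 663.53
Round up: n = 664.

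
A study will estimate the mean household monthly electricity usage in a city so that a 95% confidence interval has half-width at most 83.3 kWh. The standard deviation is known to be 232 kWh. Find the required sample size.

30

For a mean, the margin of error is E = z·σ/√n, so n = (zσ/E)².
At 95% confidence, z = 1.960.
n = (1.960 × 232 / 83.3)² = 29.80
Round up: n = 30.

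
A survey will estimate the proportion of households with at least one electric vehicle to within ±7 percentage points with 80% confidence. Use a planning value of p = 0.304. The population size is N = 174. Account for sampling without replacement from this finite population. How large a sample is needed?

51

For a proportion with margin E = 0.07 at 80% confidence, z = 1.282.
n = p̂(1−p̂)(z/E)² = 0.304 × 0.696 × (1.282/0.07)² = 70.97 — call this n₀.
Finite-population correction with N = 174: n = n₀ / (1 + (n₀−1)/N) = 70.97 / 1.402 = 50.62
Round up: n = 51.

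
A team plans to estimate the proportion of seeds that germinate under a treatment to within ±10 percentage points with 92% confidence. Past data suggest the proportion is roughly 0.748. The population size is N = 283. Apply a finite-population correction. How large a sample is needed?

For a proportion with margin E = 0.1 at 92% confidence, z = 1.751.
n = p̂(1−p̂)(z/E)² = 0.748 × 0.252 × (1.751/0.1)² = 57.79 — call this n₀.
Finite-population correction with N = 283: n = n₀ / (1 + (n₀−1)/N) = 57.79 / 1.201 = 48.12
Round up: n = 49.

49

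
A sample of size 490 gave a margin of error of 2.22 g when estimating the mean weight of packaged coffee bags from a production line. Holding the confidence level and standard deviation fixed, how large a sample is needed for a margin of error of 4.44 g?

123

Margin of error scales as 1/√n, so n₂ = n₁·(E₁/E₂)².
n₂ = 490 × (2.22/4.44)² = 490 × 0.25 = 122.50
Round up: n₂ = 123.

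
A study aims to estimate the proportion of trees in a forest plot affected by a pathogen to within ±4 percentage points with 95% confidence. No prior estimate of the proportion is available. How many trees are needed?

For a proportion with margin E = 0.04 at 95% confidence, z = 1.960.
With no prior estimate, use p = 0.5, which maximizes p(1−p) at 0.25.
n = 0.25 × (z/E)² = 0.25 × (1.960/0.04)² = 600.25
Round up: n = 601.

n = 601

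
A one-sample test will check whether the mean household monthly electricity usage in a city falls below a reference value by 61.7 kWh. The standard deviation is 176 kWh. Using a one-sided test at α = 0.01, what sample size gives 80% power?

82

For a one-sample z-test, n = ((z_α + z_β)·σ/δ)².
z_α = 2.326 (one-sided α = 0.01); z_β = 0.842 (power 80% → β = 0.2).
n = (3.168 × 176 / 61.7)² = 81.66
Round up: n = 82.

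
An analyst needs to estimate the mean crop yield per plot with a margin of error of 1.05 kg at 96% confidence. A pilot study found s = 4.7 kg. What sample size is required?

For a mean, the margin of error is E = z·σ/√n, so n = (zσ/E)².
At 96% confidence, z = 2.054.
n = (2.054 × 4.7 / 1.05)² = 84.53
Round up: n = 85.

85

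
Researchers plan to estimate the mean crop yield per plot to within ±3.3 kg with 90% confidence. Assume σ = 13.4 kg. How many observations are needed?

45

For a mean, the margin of error is E = z·σ/√n, so n = (zσ/E)².
At 90% confidence, z = 1.645.
n = (1.645 × 13.4 / 3.3)² = 44.62
Round up: n = 45.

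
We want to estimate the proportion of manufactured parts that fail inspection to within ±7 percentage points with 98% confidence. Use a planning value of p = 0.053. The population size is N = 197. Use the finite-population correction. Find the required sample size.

44

For a proportion with margin E = 0.07 at 98% confidence, z = 2.326.
n = p̂(1−p̂)(z/E)² = 0.053 × 0.947 × (2.326/0.07)² = 55.42 — call this n₀.
Finite-population correction with N = 197: n = n₀ / (1 + (n₀−1)/N) = 55.42 / 1.276 = 43.43
Round up: n = 44.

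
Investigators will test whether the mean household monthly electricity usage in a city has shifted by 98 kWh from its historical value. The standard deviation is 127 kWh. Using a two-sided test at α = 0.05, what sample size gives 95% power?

For a one-sample z-test, n = ((z_{α/2} + z_β)·σ/δ)².
z_{α/2} = 1.960 (two-sided α = 0.05); z_β = 1.645 (power 95% → β = 0.05).
n = (3.605 × 127 / 98)² = 21.83
Round up: n = 22.

22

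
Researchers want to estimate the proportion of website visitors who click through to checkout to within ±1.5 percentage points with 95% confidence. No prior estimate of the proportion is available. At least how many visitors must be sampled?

For a proportion with margin E = 0.015 at 95% confidence, z = 1.960.
With no prior estimate, use p = 0.5, which maximizes p(1−p) at 0.25.
n = 0.25 × (z/E)² = 0.25 × (1.960/0.015)² = 4268.44
Round up: n = 4269.

4269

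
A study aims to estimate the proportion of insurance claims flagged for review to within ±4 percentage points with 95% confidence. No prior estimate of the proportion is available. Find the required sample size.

n = 601

For a proportion with margin E = 0.04 at 95% confidence, z = 1.960.
With no prior estimate, use p = 0.5, which maximizes p(1−p) at 0.25.
n = 0.25 × (z/E)² = 0.25 × (1.960/0.04)² = 600.25
Round up: n = 601.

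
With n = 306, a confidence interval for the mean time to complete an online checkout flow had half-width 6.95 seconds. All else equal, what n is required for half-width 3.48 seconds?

Margin of error scales as 1/√n, so n₂ = n₁·(E₁/E₂)².
n₂ = 306 × (6.95/3.48)² = 306 × 3.989 = 1220.63
Round up: n₂ = 1221.

1221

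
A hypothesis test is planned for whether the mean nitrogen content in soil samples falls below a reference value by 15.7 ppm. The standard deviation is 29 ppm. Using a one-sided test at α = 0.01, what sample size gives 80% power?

35

For a one-sample z-test, n = ((z_α + z_β)·σ/δ)².
z_α = 2.326 (one-sided α = 0.01); z_β = 0.842 (power 80% → β = 0.2).
n = (3.168 × 29 / 15.7)² = 34.24
Round up: n = 35.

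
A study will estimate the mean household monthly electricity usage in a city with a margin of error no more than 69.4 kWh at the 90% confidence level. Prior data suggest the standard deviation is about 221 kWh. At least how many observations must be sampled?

28

For a mean, the margin of error is E = z·σ/√n, so n = (zσ/E)².
At 90% confidence, z = 1.645.
n = (1.645 × 221 / 69.4)² = 27.44
Round up: n = 28.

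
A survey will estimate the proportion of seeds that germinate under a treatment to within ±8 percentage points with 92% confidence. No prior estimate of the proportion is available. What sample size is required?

120

For a proportion with margin E = 0.08 at 92% confidence, z = 1.751.
With no prior estimate, use p = 0.5, which maximizes p(1−p) at 0.25.
n = 0.25 × (z/E)² = 0.25 × (1.751/0.08)² = 119.77
Round up: n = 120.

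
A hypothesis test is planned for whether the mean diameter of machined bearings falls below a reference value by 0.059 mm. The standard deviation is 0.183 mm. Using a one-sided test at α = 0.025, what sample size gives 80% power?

For a one-sample z-test, n = ((z_α + z_β)·σ/δ)².
z_α = 1.960 (one-sided α = 0.025); z_β = 0.842 (power 80% → β = 0.2).
n = (2.802 × 0.183 / 0.059)² = 75.53
Round up: n = 76.

76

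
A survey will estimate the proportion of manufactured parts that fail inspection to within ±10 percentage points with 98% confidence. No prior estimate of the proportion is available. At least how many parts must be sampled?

For a proportion with margin E = 0.1 at 98% confidence, z = 2.326.
With no prior estimate, use p = 0.5, which maximizes p(1−p) at 0.25.
n = 0.25 × (z/E)² = 0.25 × (2.326/0.1)² = 135.26
Round up: n = 136.

136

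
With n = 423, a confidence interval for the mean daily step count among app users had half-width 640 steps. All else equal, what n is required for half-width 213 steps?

Margin of error scales as 1/√n, so n₂ = n₁·(E₁/E₂)².
n₂ = 423 × (640/213)² = 423 × 9.028 = 3818.84
Round up: n₂ = 3819.

n = 3819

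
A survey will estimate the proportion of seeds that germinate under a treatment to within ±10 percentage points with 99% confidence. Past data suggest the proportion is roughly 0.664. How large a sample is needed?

For a proportion with margin E = 0.1 at 99% confidence, z = 2.576.
n = p̂(1−p̂)(z/E)² = 0.664 × 0.336 × (2.576/0.1)² = 148.05
Round up: n = 149.

149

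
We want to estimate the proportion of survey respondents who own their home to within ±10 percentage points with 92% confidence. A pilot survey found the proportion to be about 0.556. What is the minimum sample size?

For a proportion with margin E = 0.1 at 92% confidence, z = 1.751.
n = p̂(1−p̂)(z/E)² = 0.556 × 0.444 × (1.751/0.1)² = 75.69
Round up: n = 76.

76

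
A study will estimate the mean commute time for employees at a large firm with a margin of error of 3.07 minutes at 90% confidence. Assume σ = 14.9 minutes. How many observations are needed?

64

For a mean, the margin of error is E = z·σ/√n, so n = (zσ/E)².
At 90% confidence, z = 1.645.
n = (1.645 × 14.9 / 3.07)² = 63.74
Round up: n = 64.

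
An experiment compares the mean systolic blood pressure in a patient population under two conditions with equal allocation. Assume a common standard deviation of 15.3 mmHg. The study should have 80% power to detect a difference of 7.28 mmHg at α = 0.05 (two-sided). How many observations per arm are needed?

70 per group

For two equal groups, n per group = 2·((z_{α/2} + z_β)·σ/δ)².
z_{α/2} = 1.960; z_β = 0.842 (power 80%).
n = 2 × (2.802 × 15.3 / 7.28)² = 2 × 34.68 = 69.36
Round up: n = 70 per group.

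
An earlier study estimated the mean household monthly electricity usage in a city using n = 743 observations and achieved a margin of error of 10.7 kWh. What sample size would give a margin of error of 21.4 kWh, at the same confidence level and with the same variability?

Margin of error scales as 1/√n, so n₂ = n₁·(E₁/E₂)².
n₂ = 743 × (10.7/21.4)² = 743 × 0.25 = 185.75
Round up: n₂ = 186.

186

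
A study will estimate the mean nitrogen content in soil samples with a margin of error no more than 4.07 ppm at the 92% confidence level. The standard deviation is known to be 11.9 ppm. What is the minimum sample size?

For a mean, the margin of error is E = z·σ/√n, so n = (zσ/E)².
At 92% confidence, z = 1.751.
n = (1.751 × 11.9 / 4.07)² = 26.21
Round up: n = 27.

n = 27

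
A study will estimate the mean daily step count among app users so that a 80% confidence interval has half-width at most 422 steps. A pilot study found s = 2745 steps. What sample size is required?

For a mean, the margin of error is E = z·σ/√n, so n = (zσ/E)².
At 80% confidence, z = 1.282.
n = (1.282 × 2745 / 422)² = 69.54
Round up: n = 70.

70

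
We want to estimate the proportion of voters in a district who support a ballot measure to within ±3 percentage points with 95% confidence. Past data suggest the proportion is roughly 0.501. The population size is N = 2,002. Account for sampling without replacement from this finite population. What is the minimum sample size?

For a proportion with margin E = 0.03 at 95% confidence, z = 1.960.
n = p̂(1−p̂)(z/E)² = 0.501 × 0.499 × (1.960/0.03)² = 1067.11 — call this n₀.
Finite-population correction with N = 2,002: n = n₀ / (1 + (n₀−1)/N) = 1067.11 / 1.533 = 696.09
Round up: n = 697.

n = 697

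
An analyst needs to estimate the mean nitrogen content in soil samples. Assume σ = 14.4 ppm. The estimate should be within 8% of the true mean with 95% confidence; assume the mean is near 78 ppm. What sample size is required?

For a mean, the margin of error is E = z·σ/√n, so n = (zσ/E)².
At 95% confidence, z = 1.960.
E = 8% of 78 = 6.24 ppm.
n = (1.960 × 14.4 / 6.24)² = 20.46
Round up: n = 21.

21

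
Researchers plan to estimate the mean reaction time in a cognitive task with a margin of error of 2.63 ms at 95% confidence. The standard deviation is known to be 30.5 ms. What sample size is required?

n = 517

For a mean, the margin of error is E = z·σ/√n, so n = (zσ/E)².
At 95% confidence, z = 1.960.
n = (1.960 × 30.5 / 2.63)² = 516.65
Round up: n = 517.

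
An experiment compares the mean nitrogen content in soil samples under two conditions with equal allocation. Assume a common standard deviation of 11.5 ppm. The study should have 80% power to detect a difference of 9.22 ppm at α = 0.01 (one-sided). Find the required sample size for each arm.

For two equal groups, n per group = 2·((z_α + z_β)·σ/δ)².
z_α = 2.326; z_β = 0.842 (power 80%).
n = 2 × (3.168 × 11.5 / 9.22)² = 2 × 15.61 = 31.22
Round up: n = 32 per group.

32 per group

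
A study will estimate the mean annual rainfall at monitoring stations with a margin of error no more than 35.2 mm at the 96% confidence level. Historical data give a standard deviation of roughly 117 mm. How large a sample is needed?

For a mean, the margin of error is E = z·σ/√n, so n = (zσ/E)².
At 96% confidence, z = 2.054.
n = (2.054 × 117 / 35.2)² = 46.61
Round up: n = 47.

47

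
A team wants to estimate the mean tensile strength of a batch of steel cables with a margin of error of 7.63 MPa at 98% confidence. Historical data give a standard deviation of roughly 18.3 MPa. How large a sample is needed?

n = 32

For a mean, the margin of error is E = z·σ/√n, so n = (zσ/E)².
At 98% confidence, z = 2.326.
n = (2.326 × 18.3 / 7.63)² = 31.12
Round up: n = 32.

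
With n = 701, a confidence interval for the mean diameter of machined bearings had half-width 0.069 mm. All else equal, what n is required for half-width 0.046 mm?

1578

Margin of error scales as 1/√n, so n₂ = n₁·(E₁/E₂)².
n₂ = 701 × (0.069/0.046)² = 701 × 2.25 = 1577.25
Round up: n₂ = 1578.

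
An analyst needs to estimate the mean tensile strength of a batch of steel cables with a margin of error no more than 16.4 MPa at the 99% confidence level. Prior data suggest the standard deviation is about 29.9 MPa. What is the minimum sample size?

For a mean, the margin of error is E = z·σ/√n, so n = (zσ/E)².
At 99% confidence, z = 2.576.
n = (2.576 × 29.9 / 16.4)² = 22.06
Round up: n = 23.

23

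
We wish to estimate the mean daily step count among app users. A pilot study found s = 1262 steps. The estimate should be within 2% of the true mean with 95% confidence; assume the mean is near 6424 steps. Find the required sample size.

371

For a mean, the margin of error is E = z·σ/√n, so n = (zσ/E)².
At 95% confidence, z = 1.960.
E = 2% of 6424 = 128.5 steps.
n = (1.960 × 1262 / 128.5)² = 370.65
Round up: n = 371.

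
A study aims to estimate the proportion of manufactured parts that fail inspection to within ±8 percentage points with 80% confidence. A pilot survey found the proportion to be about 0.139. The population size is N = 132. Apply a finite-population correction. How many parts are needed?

For a proportion with margin E = 0.08 at 80% confidence, z = 1.282.
n = p̂(1−p̂)(z/E)² = 0.139 × 0.861 × (1.282/0.08)² = 30.73 — call this n₀.
Finite-population correction with N = 132: n = n₀ / (1 + (n₀−1)/N) = 30.73 / 1.225 = 25.09
Round up: n = 26.

26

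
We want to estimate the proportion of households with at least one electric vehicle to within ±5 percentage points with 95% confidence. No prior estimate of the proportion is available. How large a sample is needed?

For a proportion with margin E = 0.05 at 95% confidence, z = 1.960.
With no prior estimate, use p = 0.5, which maximizes p(1−p) at 0.25.
n = 0.25 × (z/E)² = 0.25 × (1.960/0.05)² = 384.16
Round up: n = 385.

385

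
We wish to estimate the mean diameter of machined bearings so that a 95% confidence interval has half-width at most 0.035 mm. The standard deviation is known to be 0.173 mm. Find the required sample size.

For a mean, the margin of error is E = z·σ/√n, so n = (zσ/E)².
At 95% confidence, z = 1.960.
n = (1.960 × 0.173 / 0.035)² = 93.86
Round up: n = 94.

94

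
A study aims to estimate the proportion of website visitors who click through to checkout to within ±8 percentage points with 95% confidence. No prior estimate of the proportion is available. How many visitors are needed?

For a proportion with margin E = 0.08 at 95% confidence, z = 1.960.
With no prior estimate, use p = 0.5, which maximizes p(1−p) at 0.25.
n = 0.25 × (z/E)² = 0.25 × (1.960/0.08)² = 150.06
Round up: n = 151.

151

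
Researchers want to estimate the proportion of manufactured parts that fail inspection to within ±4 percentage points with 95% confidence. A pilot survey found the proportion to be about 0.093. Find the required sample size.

203

For a proportion with margin E = 0.04 at 95% confidence, z = 1.960.
n = p̂(1−p̂)(z/E)² = 0.093 × 0.907 × (1.960/0.04)² = 202.53
Round up: n = 203.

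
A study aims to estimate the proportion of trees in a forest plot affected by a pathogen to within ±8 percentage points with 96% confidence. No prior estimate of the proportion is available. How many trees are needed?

For a proportion with margin E = 0.08 at 96% confidence, z = 2.054.
With no prior estimate, use p = 0.5, which maximizes p(1−p) at 0.25.
n = 0.25 × (z/E)² = 0.25 × (2.054/0.08)² = 164.80
Round up: n = 165.

165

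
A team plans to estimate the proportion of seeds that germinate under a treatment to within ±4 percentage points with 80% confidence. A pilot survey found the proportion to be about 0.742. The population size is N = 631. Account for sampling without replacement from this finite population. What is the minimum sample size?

For a proportion with margin E = 0.04 at 80% confidence, z = 1.282.
n = p̂(1−p̂)(z/E)² = 0.742 × 0.258 × (1.282/0.04)² = 196.64 — call this n₀.
Finite-population correction with N = 631: n = n₀ / (1 + (n₀−1)/N) = 196.64 / 1.31 = 150.11
Round up: n = 151.

151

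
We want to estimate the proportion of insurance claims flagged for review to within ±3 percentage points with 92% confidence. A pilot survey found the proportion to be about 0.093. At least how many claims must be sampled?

For a proportion with margin E = 0.03 at 92% confidence, z = 1.751.
n = p̂(1−p̂)(z/E)² = 0.093 × 0.907 × (1.751/0.03)² = 287.36
Round up: n = 288.

288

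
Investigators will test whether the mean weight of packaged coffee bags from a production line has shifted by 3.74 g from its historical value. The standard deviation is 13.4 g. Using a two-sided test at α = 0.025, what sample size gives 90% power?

160

For a one-sample z-test, n = ((z_{α/2} + z_β)·σ/δ)².
z_{α/2} = 2.241 (two-sided α = 0.025); z_β = 1.282 (power 90% → β = 0.1).
n = (3.523 × 13.4 / 3.74)² = 159.33
Round up: n = 160.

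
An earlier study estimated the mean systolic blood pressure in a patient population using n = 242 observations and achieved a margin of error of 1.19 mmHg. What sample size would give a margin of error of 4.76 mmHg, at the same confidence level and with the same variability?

16

Margin of error scales as 1/√n, so n₂ = n₁·(E₁/E₂)².
n₂ = 242 × (1.19/4.76)² = 242 × 0.0625 = 15.12
Round up: n₂ = 16.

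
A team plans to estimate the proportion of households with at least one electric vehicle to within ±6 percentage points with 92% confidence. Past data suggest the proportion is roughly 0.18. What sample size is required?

126

For a proportion with margin E = 0.06 at 92% confidence, z = 1.751.
n = p̂(1−p̂)(z/E)² = 0.18 × 0.82 × (1.751/0.06)² = 125.71
Round up: n = 126.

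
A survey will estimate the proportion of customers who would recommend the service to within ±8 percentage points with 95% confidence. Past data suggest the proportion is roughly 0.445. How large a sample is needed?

For a proportion with margin E = 0.08 at 95% confidence, z = 1.960.
n = p̂(1−p̂)(z/E)² = 0.445 × 0.555 × (1.960/0.08)² = 148.25
Round up: n = 149.

n = 149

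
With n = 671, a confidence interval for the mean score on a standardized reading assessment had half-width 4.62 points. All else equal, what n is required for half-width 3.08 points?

Margin of error scales as 1/√n, so n₂ = n₁·(E₁/E₂)².
n₂ = 671 × (4.62/3.08)² = 671 × 2.25 = 1509.75
Round up: n₂ = 1510.

n = 1510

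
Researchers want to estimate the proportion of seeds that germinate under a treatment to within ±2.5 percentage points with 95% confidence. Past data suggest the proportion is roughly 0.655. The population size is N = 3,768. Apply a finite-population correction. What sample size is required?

n = 1016

For a proportion with margin E = 0.025 at 95% confidence, z = 1.960.
n = p̂(1−p̂)(z/E)² = 0.655 × 0.345 × (1.960/0.025)² = 1388.97 — call this n₀.
Finite-population correction with N = 3,768: n = n₀ / (1 + (n₀−1)/N) = 1388.97 / 1.368 = 1015.33
Round up: n = 1016.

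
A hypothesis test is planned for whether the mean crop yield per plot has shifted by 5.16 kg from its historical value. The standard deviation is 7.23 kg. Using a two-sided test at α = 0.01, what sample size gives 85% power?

26

For a one-sample z-test, n = ((z_{α/2} + z_β)·σ/δ)².
z_{α/2} = 2.576 (two-sided α = 0.01); z_β = 1.036 (power 85% → β = 0.15).
n = (3.612 × 7.23 / 5.16)² = 25.61
Round up: n = 26.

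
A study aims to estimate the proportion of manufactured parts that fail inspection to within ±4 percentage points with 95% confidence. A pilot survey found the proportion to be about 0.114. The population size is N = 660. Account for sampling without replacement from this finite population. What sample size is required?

For a proportion with margin E = 0.04 at 95% confidence, z = 1.960.
n = p̂(1−p̂)(z/E)² = 0.114 × 0.886 × (1.960/0.04)² = 242.51 — call this n₀.
Finite-population correction with N = 660: n = n₀ / (1 + (n₀−1)/N) = 242.51 / 1.366 = 177.53
Round up: n = 178.

178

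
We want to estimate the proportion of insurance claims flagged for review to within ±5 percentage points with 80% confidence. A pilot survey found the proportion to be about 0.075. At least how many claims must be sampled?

46

For a proportion with margin E = 0.05 at 80% confidence, z = 1.282.
n = p̂(1−p̂)(z/E)² = 0.075 × 0.925 × (1.282/0.05)² = 45.61
Round up: n = 46.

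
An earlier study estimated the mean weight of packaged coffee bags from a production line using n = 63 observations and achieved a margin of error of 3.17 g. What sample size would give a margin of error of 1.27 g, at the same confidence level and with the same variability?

393

Margin of error scales as 1/√n, so n₂ = n₁·(E₁/E₂)².
n₂ = 63 × (3.17/1.27)² = 63 × 6.23 = 392.49
Round up: n₂ = 393.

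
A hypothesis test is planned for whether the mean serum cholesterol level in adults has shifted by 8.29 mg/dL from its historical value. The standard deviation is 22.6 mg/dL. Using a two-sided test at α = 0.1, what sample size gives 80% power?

For a one-sample z-test, n = ((z_{α/2} + z_β)·σ/δ)².
z_{α/2} = 1.645 (two-sided α = 0.1); z_β = 0.842 (power 80% → β = 0.2).
n = (2.487 × 22.6 / 8.29)² = 45.97
Round up: n = 46.

n = 46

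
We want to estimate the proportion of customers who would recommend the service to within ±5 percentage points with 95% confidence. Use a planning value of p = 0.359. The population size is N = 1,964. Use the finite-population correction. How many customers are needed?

For a proportion with margin E = 0.05 at 95% confidence, z = 1.960.
n = p̂(1−p̂)(z/E)² = 0.359 × 0.641 × (1.960/0.05)² = 353.61 — call this n₀.
Finite-population correction with N = 1,964: n = n₀ / (1 + (n₀−1)/N) = 353.61 / 1.18 = 299.67
Round up: n = 300.

300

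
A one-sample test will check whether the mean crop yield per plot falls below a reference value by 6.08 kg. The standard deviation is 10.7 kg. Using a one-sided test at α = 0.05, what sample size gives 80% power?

For a one-sample z-test, n = ((z_α + z_β)·σ/δ)².
z_α = 1.645 (one-sided α = 0.05); z_β = 0.842 (power 80% → β = 0.2).
n = (2.487 × 10.7 / 6.08)² = 19.16
Round up: n = 20.

20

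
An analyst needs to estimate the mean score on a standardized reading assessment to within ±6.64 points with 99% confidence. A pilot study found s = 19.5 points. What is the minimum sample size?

For a mean, the margin of error is E = z·σ/√n, so n = (zσ/E)².
At 99% confidence, z = 2.576.
n = (2.576 × 19.5 / 6.64)² = 57.23
Round up: n = 58.

58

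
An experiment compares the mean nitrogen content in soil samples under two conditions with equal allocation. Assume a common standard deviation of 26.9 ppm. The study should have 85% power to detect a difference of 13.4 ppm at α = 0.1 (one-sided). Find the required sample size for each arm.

44 per group

For two equal groups, n per group = 2·((z_α + z_β)·σ/δ)².
z_α = 1.282; z_β = 1.036 (power 85%).
n = 2 × (2.318 × 26.9 / 13.4)² = 2 × 21.65 = 43.30
Round up: n = 44 per group.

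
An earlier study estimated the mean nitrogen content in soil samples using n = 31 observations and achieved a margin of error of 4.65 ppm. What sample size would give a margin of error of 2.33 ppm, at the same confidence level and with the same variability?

Margin of error scales as 1/√n, so n₂ = n₁·(E₁/E₂)².
n₂ = 31 × (4.65/2.33)² = 31 × 3.983 = 123.47
Round up: n₂ = 124.

124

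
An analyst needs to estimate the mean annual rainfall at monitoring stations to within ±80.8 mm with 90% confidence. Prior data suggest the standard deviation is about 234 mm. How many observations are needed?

For a mean, the margin of error is E = z·σ/√n, so n = (zσ/E)².
At 90% confidence, z = 1.645.
n = (1.645 × 234 / 80.8)² = 22.70
Round up: n = 23.

23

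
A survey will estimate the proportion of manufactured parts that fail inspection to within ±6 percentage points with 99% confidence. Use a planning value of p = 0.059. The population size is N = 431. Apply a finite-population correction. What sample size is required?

n = 83

For a proportion with margin E = 0.06 at 99% confidence, z = 2.576.
n = p̂(1−p̂)(z/E)² = 0.059 × 0.941 × (2.576/0.06)² = 102.34 — call this n₀.
Finite-population correction with N = 431: n = n₀ / (1 + (n₀−1)/N) = 102.34 / 1.235 = 82.87
Round up: n = 83.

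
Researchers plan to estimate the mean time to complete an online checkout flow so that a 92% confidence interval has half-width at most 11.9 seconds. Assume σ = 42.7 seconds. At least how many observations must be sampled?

40

For a mean, the margin of error is E = z·σ/√n, so n = (zσ/E)².
At 92% confidence, z = 1.751.
n = (1.751 × 42.7 / 11.9)² = 39.48
Round up: n = 40.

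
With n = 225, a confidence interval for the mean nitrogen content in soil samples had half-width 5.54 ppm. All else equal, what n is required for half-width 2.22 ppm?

1402

Margin of error scales as 1/√n, so n₂ = n₁·(E₁/E₂)².
n₂ = 225 × (5.54/2.22)² = 225 × 6.227 = 1401.08
Round up: n₂ = 1402.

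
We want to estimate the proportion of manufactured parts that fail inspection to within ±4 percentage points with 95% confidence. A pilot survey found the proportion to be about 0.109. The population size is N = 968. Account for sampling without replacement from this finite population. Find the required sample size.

189

For a proportion with margin E = 0.04 at 95% confidence, z = 1.960.
n = p̂(1−p̂)(z/E)² = 0.109 × 0.891 × (1.960/0.04)² = 233.18 — call this n₀.
Finite-population correction with N = 968: n = n₀ / (1 + (n₀−1)/N) = 233.18 / 1.24 = 188.05
Round up: n = 189.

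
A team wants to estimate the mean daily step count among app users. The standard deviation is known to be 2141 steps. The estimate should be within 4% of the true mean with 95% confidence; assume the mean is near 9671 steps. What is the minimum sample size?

For a mean, the margin of error is E = z·σ/√n, so n = (zσ/E)².
At 95% confidence, z = 1.960.
E = 4% of 9671 = 386.8 steps.
n = (1.960 × 2141 / 386.8)² = 117.67
Round up: n = 118.

n = 118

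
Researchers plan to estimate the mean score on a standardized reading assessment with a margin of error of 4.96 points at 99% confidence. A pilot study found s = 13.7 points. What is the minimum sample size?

For a mean, the margin of error is E = z·σ/√n, so n = (zσ/E)².
At 99% confidence, z = 2.576.
n = (2.576 × 13.7 / 4.96)² = 50.63
Round up: n = 51.

51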